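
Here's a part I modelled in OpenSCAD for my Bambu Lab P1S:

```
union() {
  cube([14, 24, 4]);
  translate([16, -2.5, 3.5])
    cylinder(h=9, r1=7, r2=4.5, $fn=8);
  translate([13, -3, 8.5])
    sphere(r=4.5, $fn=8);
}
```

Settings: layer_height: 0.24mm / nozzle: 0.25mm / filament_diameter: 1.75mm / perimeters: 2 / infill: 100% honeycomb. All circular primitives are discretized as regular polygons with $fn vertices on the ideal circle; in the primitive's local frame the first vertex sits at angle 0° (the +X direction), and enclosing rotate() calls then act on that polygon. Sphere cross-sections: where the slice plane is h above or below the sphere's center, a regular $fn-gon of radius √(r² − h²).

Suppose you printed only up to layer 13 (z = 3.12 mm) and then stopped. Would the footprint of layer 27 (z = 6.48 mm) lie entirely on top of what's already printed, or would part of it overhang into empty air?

part overhangs

Compare the two slices. At z = 3.12: the cube (footprint 14×24) is included at this height (area 336.00 mm²); the cone at (16, -2.5) does not reach this height (z outside [3.5, 12.5]); the sphere at (13, -3) does not reach this height (|z−center|=5.380 > r=4.5); Combining (union): only the 14×24 cube is present, so the union is just that shape — area = 336.00 mm². At z = 6.48: the cube is not intersected at this z (z outside [0, 4]); the cone at (16, -2.5) contributes a regular 8-gon of circumradius 6.172 (interpolated between r1=7 and r2=4.5 at t=0.331) (area = (8/2)·6.172²·sin(360°/8) = 107.75 mm²); the r=4.5 sphere at (13, -3) slices to a regular 8-gon of circumradius 4.021 (√(r²−h²) with h=2.02 from center) (area = (8/2)·4.021²·sin(360°/8) = 45.73 mm²); Merging all regions: the regions partially overlap — summed areas 153.49 mm² minus the doubly-counted overlap 40.42 mm² gives 113.07 mm² — area = 113.07 mm². Checking containment: at z = 6.48 the cross-section extends beyond the z = 3.12 cross-section by about 106.75 mm².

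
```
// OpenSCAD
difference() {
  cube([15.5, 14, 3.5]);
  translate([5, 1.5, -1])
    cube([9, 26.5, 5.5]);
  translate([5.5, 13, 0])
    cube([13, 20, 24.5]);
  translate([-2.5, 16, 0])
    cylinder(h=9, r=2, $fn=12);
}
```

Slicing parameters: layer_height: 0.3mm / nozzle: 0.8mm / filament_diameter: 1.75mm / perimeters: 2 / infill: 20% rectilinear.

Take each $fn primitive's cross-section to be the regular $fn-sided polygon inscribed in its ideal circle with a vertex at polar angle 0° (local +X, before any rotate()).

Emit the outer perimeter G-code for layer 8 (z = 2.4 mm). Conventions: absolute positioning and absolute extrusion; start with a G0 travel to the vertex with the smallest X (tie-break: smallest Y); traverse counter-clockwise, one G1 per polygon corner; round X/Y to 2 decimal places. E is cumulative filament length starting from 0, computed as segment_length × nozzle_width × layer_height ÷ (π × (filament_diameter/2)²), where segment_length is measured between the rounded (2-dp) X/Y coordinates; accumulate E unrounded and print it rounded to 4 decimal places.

G0 X0.00 Y0.00 Z2.40
G1 X15.50 Y0.00 E1.5466
G1 X15.50 Y13.00 E2.8437
G1 X14.00 Y13.00 E2.9934
G1 X14.00 Y1.50 E4.1409
G1 X5.00 Y1.50 E5.0389
G1 X5.00 Y14.00 E6.2862
G1 X0.00 Y14.00 E6.7851
G1 X0.00 Y0.00 E8.1820

At z = 2.4 mm: the cube is present — its section is the full 15.5×14 rectangle; the 9×26.5 cube at (5, 1.5) contributes its full rectangle; the 13×20 cube at (5.5, 13) contributes its full rectangle; the cylinder at (-2.5, 16): section is a regular 12-gon, circumradius r=2; Taking the first minus the rest: starting from the 15.5×14 cube, the 9×26.5 cube at (5, 1.5) partially overlaps it — only the 112.50 mm² overlap (of its 238.50 mm²) is removed, clipping the outline; the 13×20 cube at (5.5, 13) partially overlaps it — only the 1.50 mm² overlap (of its 260.00 mm²) is removed, clipping the outline; the r=2 cylinder at (-2.5, 16) misses the remaining region (no effect) — 1 connected region. The outline is a single polygon with 8 vertices. Extrusion per mm of travel: 0.8 × 0.3 / (π × 0.875²) = 0.099780. Accumulating E over each segment gives final E = 8.1820.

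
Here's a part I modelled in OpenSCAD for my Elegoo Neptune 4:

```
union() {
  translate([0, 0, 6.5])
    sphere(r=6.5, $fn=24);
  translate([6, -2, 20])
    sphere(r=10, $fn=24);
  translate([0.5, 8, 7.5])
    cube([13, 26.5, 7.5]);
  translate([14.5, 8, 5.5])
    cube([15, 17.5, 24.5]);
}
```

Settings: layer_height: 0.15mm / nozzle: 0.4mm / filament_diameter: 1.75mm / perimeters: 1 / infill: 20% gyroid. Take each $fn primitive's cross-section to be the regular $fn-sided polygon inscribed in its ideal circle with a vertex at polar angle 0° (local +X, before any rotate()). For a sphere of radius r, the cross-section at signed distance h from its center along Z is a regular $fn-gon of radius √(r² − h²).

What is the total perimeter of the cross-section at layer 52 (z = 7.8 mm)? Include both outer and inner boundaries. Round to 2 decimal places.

At z = 7.8 mm: the r=6.5 sphere slices to a regular 24-gon of circumradius 6.369 (√(r²−h²) with h=1.3 from center) (perimeter = 2·24·6.369·sin(180°/24) = 39.90 mm); the sphere at (6, -2) is not intersected at this z (|z−center|=12.200 > r=10); the cube at (0.5, 8) (footprint 13×26.5) is included at this height (perimeter 79.00 mm); the 15×17.5 cube at (14.5, 8) contributes its full rectangle (perimeter 65.00 mm); Taking the union: the 3 present regions are separate (no shared area or edge), so areas and boundary lengths simply add and each stays a separate island — boundary = 183.90 mm. Overall, the cross-section has 3 separate islands. Total boundary length (outer) = 183.90 mm.

183.90 mm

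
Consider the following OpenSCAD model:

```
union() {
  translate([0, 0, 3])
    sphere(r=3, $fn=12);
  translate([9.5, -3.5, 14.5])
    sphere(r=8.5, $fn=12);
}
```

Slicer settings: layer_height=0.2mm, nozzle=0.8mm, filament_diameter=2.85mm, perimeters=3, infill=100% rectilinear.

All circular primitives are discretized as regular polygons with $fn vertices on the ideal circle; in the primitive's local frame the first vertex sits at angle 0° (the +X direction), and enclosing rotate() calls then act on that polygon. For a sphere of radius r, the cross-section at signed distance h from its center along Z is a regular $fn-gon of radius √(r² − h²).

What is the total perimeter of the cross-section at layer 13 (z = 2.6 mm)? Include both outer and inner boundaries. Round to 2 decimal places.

18.47 mm

At z = 2.6 mm: the r=3 sphere contributes a regular 12-gon of circumradius √(3²−0.4²) = 2.973 (perimeter = 2·12·2.973·sin(180°/12) = 18.47 mm); the sphere at (9.5, -3.5) does not reach this height (|z−center|=11.900 > r=8.5); Combining (union): only the r=3 sphere is present, so the union is just that shape — boundary = 18.47 mm. Overall, the cross-section is a single solid region. Total boundary length (outer) = 18.47 mm.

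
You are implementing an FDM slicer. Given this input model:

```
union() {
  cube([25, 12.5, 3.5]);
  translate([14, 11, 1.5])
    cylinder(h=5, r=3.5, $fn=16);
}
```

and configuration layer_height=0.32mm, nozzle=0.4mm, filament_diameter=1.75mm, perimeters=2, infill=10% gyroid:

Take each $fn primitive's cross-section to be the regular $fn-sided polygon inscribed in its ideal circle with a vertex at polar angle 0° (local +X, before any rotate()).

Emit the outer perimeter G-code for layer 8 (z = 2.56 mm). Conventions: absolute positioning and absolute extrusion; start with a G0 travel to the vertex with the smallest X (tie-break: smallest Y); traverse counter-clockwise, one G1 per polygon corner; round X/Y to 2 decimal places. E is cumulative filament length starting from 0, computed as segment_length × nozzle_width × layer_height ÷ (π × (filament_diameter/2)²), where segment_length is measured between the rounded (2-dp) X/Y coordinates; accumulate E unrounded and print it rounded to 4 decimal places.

G0 X0.00 Y0.00 Z2.56
G1 X25.00 Y0.00 E1.3304
G1 X25.00 Y12.50 E1.9956
G1 X17.13 Y12.50 E2.4144
G1 X16.47 Y13.47 E2.4769
G1 X15.34 Y14.23 E2.5493
G1 X14.00 Y14.50 E2.6221
G1 X12.66 Y14.23 E2.6948
G1 X11.53 Y13.47 E2.7673
G1 X10.87 Y12.50 E2.8297
G1 X0.00 Y12.50 E3.4082
G1 X0.00 Y0.00 E4.0734

At z = 2.56 mm: the 25×12.5 cube contributes its full rectangle; the r=3.5 cylinder at (14, 11) gives a regular 16-gon of circumradius 3.5 (constant along its height); Taking the union: the regions partially overlap (shared area 28.79 mm²), so overlapping operands fuse into one piece — 1 connected region. The outline is a single polygon with 11 vertices. Extrusion per mm of travel: 0.4 × 0.32 / (π × 0.875²) = 0.053216. Accumulating E over each segment gives final E = 4.0734.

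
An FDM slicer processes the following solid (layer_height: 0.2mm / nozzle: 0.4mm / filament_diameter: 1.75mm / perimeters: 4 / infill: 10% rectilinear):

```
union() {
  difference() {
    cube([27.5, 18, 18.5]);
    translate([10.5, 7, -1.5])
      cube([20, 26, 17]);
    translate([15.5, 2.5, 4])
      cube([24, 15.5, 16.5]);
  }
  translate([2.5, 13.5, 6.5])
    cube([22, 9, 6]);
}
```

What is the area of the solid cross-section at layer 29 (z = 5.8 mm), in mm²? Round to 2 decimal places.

254.00 mm²

At z = 5.8 mm: the cube (footprint 27.5×18) is included at this height (area 495.00 mm²); the cube at (10.5, 7) is present — its section is the full 20×26 rectangle (area 520.00 mm²); the 24×15.5 cube at (15.5, 2.5) contributes its full rectangle (area 372.00 mm²); After the difference (first − rest): starting from the 27.5×18 cube (495.00 mm²), the 20×26 cube at (10.5, 7) partially overlaps it — only the 187.00 mm² overlap (of its 520.00 mm²) is removed, clipping the outline; the 24×15.5 cube at (15.5, 2.5) partially overlaps it — only the 54.00 mm² overlap (of its 372.00 mm²) is removed, clipping the outline — area = 254.00 mm²; the cube at (2.5, 13.5) is absent (z outside [6.5, 12.5]); Merging all regions: only that combined region is present, so the union is just that shape — area = 254.00 mm². Overall, the cross-section is a single solid region. Net area = 254.00 mm².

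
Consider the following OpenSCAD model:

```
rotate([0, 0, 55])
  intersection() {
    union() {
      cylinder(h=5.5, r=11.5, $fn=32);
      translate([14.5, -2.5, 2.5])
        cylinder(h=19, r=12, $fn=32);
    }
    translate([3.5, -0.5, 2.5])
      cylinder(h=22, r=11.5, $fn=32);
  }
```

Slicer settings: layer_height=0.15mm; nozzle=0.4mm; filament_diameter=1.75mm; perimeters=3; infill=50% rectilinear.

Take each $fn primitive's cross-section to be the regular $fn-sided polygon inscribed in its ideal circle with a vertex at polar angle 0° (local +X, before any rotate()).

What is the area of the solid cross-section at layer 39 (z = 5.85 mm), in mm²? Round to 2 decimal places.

At z = 5.85 mm: the cylinder is absent (z outside [0, 5.5]); the r=12 cylinder at (14.5, -2.5) gives a regular 32-gon of circumradius 12 (constant along its height) (area = (32/2)·12.000²·sin(360°/32) = 449.49 mm²); Merging all regions: only the r=12 cylinder at (14.5, -2.5) is present, so the union is just that shape — area = 449.49 mm²; the r=11.5 cylinder at (3.5, -0.5) contributes a regular 32-gon of circumradius 11.5 (area = (32/2)·11.500²·sin(360°/32) = 412.81 mm²); Taking the intersection: the r=11.5 cylinder at (3.5, -0.5) partially overlaps the result so far; clipping to the common part keeps 179.28 mm² — area = 179.28 mm²; (whole slice rotated 55° about Z — lengths, areas and connectivity unchanged). Overall, the cross-section is a single solid region. Net area = 179.28 mm².

179.28 mm²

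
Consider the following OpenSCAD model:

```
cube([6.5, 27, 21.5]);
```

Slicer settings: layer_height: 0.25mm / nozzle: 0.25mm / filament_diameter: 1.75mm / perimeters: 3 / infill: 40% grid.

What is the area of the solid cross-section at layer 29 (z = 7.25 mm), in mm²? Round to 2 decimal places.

175.50 mm²

At z = 7.25 mm: the 6.5×27 cube contributes its full rectangle (area 175.50 mm²). Overall, the cross-section is a single solid region. Net area = 175.50 mm².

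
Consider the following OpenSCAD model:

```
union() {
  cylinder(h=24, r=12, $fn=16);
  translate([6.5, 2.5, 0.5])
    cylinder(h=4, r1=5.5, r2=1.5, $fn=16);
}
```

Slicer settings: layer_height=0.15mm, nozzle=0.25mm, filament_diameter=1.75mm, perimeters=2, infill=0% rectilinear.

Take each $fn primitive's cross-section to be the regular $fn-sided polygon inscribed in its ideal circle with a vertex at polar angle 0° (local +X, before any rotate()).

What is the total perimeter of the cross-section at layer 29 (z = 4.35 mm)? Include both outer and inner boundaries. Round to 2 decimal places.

At z = 4.35 mm: the cylinder: section is a regular 16-gon, circumradius r=12 (perimeter = 2·16·12.000·sin(180°/16) = 74.91 mm); the cone at (6.5, 2.5) (r1=5.5→r2=1.5) has section circumradius 1.650 here — a regular 16-gon (perimeter = 2·16·1.650·sin(180°/16) = 10.30 mm); Merging all regions: the cone at (6.5, 2.5) lies entirely inside the r=12 cylinder, so the union is just the r=12 cylinder — boundary = 74.91 mm. Overall, the cross-section is a single solid region. Total boundary length (outer) = 74.91 mm.

74.91 mm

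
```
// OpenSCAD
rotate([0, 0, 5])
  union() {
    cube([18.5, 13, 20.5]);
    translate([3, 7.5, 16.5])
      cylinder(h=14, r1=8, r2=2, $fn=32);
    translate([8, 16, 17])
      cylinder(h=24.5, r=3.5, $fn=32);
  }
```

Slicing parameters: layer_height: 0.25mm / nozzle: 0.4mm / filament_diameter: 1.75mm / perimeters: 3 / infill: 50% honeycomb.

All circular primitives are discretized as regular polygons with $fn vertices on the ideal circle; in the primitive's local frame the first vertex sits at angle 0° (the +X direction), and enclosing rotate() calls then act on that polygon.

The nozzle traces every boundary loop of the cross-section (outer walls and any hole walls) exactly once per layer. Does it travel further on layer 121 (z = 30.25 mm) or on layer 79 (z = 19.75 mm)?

Layer 121 (z = 30.25): the cube is absent (z outside [0, 20.5]); the cone at (3, 7.5): at t=0.982 of its height the radius interpolates to r₁+(r₂−r₁)t = 2.107, giving a regular 32-gon of that circumradius (perimeter = 2·32·2.107·sin(180°/32) = 13.22 mm); the cylinder at (8, 16): section is a regular 32-gon, circumradius r=3.5 (perimeter = 2·32·3.500·sin(180°/32) = 21.96 mm); Taking the union: the 2 present regions are separate (no shared area or edge), so areas and boundary lengths simply add and each stays a separate island — boundary = 35.17 mm; (rotated 5° about Z; rotation is an isometry so areas/perimeters/island counts are preserved). So its perimeter = 35.17 mm. Layer 79 (z = 19.75): the 18.5×13 cube contributes its full rectangle (perimeter 63.00 mm); the cone at (3, 7.5) contributes a regular 32-gon of circumradius 6.607 (interpolated between r1=8 and r2=2 at t=0.232) (perimeter = 2·32·6.607·sin(180°/32) = 41.45 mm); the r=3.5 cylinder at (8, 16) gives a regular 32-gon of circumradius 3.5 (constant along its height) (perimeter = 2·32·3.500·sin(180°/32) = 21.96 mm); Merging all regions: the regions partially overlap (shared area 102.37 mm²), so the edge portions inside another operand are dropped and the merged outline is re-measured after clipping — boundary = 79.17 mm; (whole slice rotated 5° about Z — lengths, areas and connectivity unchanged). So its perimeter = 79.17 mm. Layer 79 is larger (79.17 vs 35.17 mm).

layer 79 (z = 19.75 mm)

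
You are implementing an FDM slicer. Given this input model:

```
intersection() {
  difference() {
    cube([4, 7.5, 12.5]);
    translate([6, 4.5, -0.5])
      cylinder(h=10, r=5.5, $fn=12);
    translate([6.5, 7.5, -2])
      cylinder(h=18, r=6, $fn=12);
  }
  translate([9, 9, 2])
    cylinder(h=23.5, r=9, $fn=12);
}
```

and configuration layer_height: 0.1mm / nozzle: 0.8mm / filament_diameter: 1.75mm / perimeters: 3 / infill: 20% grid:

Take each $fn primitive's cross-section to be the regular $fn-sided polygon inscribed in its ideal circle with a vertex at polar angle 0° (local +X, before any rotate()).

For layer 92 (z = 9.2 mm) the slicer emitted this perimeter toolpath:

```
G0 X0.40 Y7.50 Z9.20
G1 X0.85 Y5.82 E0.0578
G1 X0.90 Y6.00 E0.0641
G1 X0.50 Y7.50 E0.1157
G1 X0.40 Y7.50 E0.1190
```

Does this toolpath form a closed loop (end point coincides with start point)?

yes

Start point (G0): (0.40, 7.50). End point (last G1): the path returns to the start — closed.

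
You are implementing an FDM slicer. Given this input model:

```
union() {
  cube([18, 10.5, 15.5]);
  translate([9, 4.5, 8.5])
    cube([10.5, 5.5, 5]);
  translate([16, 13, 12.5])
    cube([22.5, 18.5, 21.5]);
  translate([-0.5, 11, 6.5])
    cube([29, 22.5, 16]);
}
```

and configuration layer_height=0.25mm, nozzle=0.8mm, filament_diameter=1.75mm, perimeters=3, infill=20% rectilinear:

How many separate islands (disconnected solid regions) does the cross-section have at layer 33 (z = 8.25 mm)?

At z = 8.25 mm: the cube is present — its section is the full 18×10.5 rectangle; the cube at (9, 4.5) is not intersected at this z (z outside [8.5, 13.5]); the cube at (16, 13) does not reach this height (z outside [12.5, 34]); the cube at (-0.5, 11) is present — its section is the full 29×22.5 rectangle; Combining (union): the 2 present regions are separate (no shared area or edge), so areas and boundary lengths simply add and each stays a separate island — 2 connected regions. Overall, the cross-section has 2 separate islands. Island count = 2.

2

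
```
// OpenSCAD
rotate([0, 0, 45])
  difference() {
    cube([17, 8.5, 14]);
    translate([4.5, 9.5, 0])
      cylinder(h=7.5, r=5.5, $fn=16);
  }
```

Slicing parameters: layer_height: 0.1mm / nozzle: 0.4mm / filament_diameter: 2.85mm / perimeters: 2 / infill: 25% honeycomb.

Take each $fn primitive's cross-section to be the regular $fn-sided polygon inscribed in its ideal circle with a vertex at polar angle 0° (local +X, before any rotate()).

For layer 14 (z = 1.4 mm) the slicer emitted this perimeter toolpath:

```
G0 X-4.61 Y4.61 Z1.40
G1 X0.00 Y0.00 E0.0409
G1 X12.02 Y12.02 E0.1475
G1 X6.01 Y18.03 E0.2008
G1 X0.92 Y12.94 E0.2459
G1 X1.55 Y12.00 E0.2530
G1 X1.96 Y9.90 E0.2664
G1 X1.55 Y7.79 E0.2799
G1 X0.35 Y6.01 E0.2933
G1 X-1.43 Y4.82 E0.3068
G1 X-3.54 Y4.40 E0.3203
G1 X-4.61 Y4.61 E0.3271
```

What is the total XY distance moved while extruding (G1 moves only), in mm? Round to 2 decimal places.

Sum the Euclidean lengths of each G1 segment: total = 52.17 mm.

52.17 mm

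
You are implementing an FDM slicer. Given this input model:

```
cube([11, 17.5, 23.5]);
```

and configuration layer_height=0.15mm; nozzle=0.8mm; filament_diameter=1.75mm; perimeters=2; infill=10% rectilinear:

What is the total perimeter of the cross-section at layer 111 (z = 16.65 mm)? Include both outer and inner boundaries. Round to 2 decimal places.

At z = 16.65 mm: the 11×17.5 cube contributes its full rectangle (perimeter 57.00 mm). Overall, the cross-section is a single solid region. Total boundary length (outer) = 57.00 mm.

57.00 mm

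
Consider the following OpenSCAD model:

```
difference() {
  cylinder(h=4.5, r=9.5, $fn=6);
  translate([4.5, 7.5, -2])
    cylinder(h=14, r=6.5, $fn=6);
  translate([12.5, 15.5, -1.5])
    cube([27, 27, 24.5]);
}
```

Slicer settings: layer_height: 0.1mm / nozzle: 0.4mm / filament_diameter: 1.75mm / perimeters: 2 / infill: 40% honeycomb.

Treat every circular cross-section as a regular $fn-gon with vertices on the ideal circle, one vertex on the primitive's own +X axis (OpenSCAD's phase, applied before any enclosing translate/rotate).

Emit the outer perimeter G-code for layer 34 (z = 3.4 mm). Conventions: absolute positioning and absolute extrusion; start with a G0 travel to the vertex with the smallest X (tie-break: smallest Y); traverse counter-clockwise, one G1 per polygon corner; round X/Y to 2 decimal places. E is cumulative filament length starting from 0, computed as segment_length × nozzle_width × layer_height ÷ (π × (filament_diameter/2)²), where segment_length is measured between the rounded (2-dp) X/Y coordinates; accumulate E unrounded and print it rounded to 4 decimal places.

G0 X-9.50 Y0.00 Z3.40
G1 X-4.75 Y-8.23 E0.1580
G1 X4.75 Y-8.23 E0.3160
G1 X9.50 Y0.00 E0.4740
G1 X8.08 Y2.45 E0.5211
G1 X7.75 Y1.87 E0.5322
G1 X1.25 Y1.87 E0.6403
G1 X-2.00 Y7.50 E0.7484
G1 X-1.58 Y8.23 E0.7624
G1 X-4.75 Y8.23 E0.8152
G1 X-9.50 Y0.00 E0.9732

At z = 3.4 mm: the r=9.5 cylinder contributes a regular 6-gon of circumradius 9.5; the cylinder at (4.5, 7.5): section is a regular 6-gon, circumradius r=6.5; the cube at (12.5, 15.5) is present — its section is the full 27×27 rectangle; Taking the first minus the rest: starting from the r=9.5 cylinder, the r=6.5 cylinder at (4.5, 7.5) partially overlaps it — only the 45.07 mm² overlap (of its 109.77 mm²) is removed, clipping the outline; the 27×27 cube at (12.5, 15.5) misses the remaining region (no effect) — 1 connected region. The outline is a single polygon with 10 vertices. Extrusion per mm of travel: 0.4 × 0.1 / (π × 0.875²) = 0.016630. Accumulating E over each segment gives final E = 0.9732.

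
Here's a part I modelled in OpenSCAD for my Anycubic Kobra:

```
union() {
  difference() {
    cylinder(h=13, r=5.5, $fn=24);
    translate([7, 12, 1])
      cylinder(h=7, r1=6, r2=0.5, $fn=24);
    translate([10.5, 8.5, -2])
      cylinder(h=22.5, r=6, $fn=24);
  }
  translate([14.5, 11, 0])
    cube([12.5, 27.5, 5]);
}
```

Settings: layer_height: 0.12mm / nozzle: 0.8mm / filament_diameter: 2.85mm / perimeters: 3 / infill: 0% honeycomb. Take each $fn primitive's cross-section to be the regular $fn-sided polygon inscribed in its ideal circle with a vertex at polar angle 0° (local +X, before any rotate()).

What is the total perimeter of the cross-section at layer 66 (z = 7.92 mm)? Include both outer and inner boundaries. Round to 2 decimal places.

At z = 7.92 mm: the r=5.5 cylinder gives a regular 24-gon of circumradius 5.5 (constant along its height) (perimeter = 2·24·5.500·sin(180°/24) = 34.46 mm); the cone at (7, 12) contributes a regular 24-gon of circumradius 0.563 (interpolated between r1=6 and r2=0.5 at t=0.989) (perimeter = 2·24·0.563·sin(180°/24) = 3.53 mm); the r=6 cylinder at (10.5, 8.5) contributes a regular 24-gon of circumradius 6 (perimeter = 2·24·6.000·sin(180°/24) = 37.59 mm); Taking the first minus the rest: starting from the r=5.5 cylinder, the cone at (7, 12) misses the remaining region (no effect); the r=6 cylinder at (10.5, 8.5) misses the remaining region (no effect) — boundary = 34.46 mm; the cube at (14.5, 11) is absent (z outside [0, 5]); Taking the union: only the result so far is present, so the union is just that shape — boundary = 34.46 mm. Overall, the cross-section is a single solid region. Total boundary length (outer) = 34.46 mm.

34.46 mm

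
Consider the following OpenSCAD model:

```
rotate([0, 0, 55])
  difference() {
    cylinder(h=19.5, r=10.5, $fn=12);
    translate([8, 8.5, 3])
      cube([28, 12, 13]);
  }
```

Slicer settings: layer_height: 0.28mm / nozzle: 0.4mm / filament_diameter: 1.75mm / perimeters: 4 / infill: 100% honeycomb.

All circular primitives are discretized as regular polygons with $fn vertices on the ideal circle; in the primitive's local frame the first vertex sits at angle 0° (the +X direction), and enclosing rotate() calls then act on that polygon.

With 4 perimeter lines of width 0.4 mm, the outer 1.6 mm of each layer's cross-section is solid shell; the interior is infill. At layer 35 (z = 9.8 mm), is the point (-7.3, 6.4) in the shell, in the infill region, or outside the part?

shell

At z = 9.8 mm: the r=10.5 cylinder contributes a regular 12-gon of circumradius 10.5; the cube at (8, 8.5) is present — its section is the full 28×12 rectangle; Subtracting the remaining from the first: starting from the r=10.5 cylinder, the 28×12 cube at (8, 8.5) misses the remaining region (no effect) — 1 connected region; (whole slice rotated 55° about Z — lengths, areas and connectivity unchanged). Overall, the cross-section is a single solid region. Undo the 55° rotation: the query point maps to (1.055, 9.651) in the un-rotated model frame. The nearest boundary edge runs (0.00, 10.50)→(5.25, 9.09); distance from the point to it = 0.55 mm. The point is inside the cross-section, 0.55 mm from the nearest boundary — within the 1.6 mm shell band (4 × 0.4).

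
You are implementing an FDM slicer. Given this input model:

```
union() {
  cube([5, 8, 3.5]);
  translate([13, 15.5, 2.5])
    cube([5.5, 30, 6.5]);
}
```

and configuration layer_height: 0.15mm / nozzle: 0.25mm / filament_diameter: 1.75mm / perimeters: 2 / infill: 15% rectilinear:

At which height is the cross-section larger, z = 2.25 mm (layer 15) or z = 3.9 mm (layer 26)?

layer 26 (z = 3.9 mm)

Layer 15 (z = 2.25): the cube (footprint 5×8) is included at this height (area 40.00 mm²); the cube at (13, 15.5) does not reach this height (z outside [2.5, 9]); Combining (union): only the 5×8 cube is present, so the union is just that shape — area = 40.00 mm². So its area = 40.00 mm². Layer 26 (z = 3.9): the cube does not reach this height (z outside [0, 3.5]); the cube at (13, 15.5) (footprint 5.5×30) is included at this height (area 165.00 mm²); Merging all regions: only the 5.5×30 cube at (13, 15.5) is present, so the union is just that shape — area = 165.00 mm². So its area = 165.00 mm². Layer 26 is larger (165.00 vs 40.00 mm²).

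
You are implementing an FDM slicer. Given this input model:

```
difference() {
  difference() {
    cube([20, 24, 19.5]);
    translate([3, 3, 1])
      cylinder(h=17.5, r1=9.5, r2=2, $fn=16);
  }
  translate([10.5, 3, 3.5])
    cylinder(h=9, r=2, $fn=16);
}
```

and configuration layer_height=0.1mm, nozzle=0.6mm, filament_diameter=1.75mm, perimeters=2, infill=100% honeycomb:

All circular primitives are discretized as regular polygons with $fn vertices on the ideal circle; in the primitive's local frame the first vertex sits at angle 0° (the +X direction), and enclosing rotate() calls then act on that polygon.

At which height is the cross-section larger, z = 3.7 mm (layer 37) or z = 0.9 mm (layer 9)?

layer 9 (z = 0.9 mm)

Layer 37 (z = 3.7): the 20×24 cube contributes its full rectangle (area 480.00 mm²); the cone at (3, 3) (r1=9.5→r2=2) has section circumradius 8.343 here — a regular 16-gon (area = (16/2)·8.343²·sin(360°/16) = 213.09 mm²); Taking the first minus the rest: starting from the 20×24 cube (480.00 mm²), the cone at (3, 3) partially overlaps it — only the 110.54 mm² overlap (of its 213.09 mm²) is removed, clipping the outline — area = 369.46 mm²; the r=2 cylinder at (10.5, 3) contributes a regular 16-gon of circumradius 2 (area = (16/2)·2.000²·sin(360°/16) = 12.25 mm²); After the difference (first − rest): starting from the result so far (369.46 mm²), the r=2 cylinder at (10.5, 3) partially overlaps it — only the 3.59 mm² overlap (of its 12.25 mm²) is removed, clipping the outline — area = 365.87 mm². So its area = 365.87 mm². Layer 9 (z = 0.9): the 20×24 cube contributes its full rectangle (area 480.00 mm²); the cone at (3, 3) is absent (z outside [1, 18.5]); After the difference (first − rest): none of the subtracted shapes is present at this height, so the 20×24 cube is unchanged — area = 480.00 mm²; the cylinder at (10.5, 3) is absent (z outside [3.5, 12.5]); After the difference (first − rest): none of the subtracted shapes is present at this height, so the result so far is unchanged — area = 480.00 mm². So its area = 480.00 mm². Layer 9 is larger (480.00 vs 365.87 mm²).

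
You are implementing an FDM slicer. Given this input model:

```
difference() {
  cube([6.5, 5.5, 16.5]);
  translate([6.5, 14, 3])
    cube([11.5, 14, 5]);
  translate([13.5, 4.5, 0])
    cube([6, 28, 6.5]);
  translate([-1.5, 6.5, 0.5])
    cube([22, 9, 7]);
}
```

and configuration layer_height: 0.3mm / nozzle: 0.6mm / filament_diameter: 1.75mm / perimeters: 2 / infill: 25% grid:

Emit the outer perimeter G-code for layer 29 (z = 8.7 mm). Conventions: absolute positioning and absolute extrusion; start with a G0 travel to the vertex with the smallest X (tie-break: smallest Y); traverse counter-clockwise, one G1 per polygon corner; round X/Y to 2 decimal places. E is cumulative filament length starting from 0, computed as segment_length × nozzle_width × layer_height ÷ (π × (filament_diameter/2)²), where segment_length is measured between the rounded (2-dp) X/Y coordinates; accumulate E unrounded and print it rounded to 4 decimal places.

At z = 8.7 mm: the cube is present — its section is the full 6.5×5.5 rectangle; the cube at (6.5, 14) does not reach this height (z outside [3, 8]); the cube at (13.5, 4.5) is not intersected at this z (z outside [0, 6.5]); the cube at (-1.5, 6.5) is absent (z outside [0.5, 7.5]); After the difference (first − rest): none of the subtracted shapes is present at this height, so the 6.5×5.5 cube is unchanged — 1 connected region. The outline is a single polygon with 4 vertices. Extrusion per mm of travel: 0.6 × 0.3 / (π × 0.875²) = 0.074835. Accumulating E over each segment gives final E = 1.7960.

G0 X0.00 Y0.00 Z8.70
G1 X6.50 Y0.00 E0.4864
G1 X6.50 Y5.50 E0.8980
G1 X0.00 Y5.50 E1.3845
G1 X0.00 Y0.00 E1.7960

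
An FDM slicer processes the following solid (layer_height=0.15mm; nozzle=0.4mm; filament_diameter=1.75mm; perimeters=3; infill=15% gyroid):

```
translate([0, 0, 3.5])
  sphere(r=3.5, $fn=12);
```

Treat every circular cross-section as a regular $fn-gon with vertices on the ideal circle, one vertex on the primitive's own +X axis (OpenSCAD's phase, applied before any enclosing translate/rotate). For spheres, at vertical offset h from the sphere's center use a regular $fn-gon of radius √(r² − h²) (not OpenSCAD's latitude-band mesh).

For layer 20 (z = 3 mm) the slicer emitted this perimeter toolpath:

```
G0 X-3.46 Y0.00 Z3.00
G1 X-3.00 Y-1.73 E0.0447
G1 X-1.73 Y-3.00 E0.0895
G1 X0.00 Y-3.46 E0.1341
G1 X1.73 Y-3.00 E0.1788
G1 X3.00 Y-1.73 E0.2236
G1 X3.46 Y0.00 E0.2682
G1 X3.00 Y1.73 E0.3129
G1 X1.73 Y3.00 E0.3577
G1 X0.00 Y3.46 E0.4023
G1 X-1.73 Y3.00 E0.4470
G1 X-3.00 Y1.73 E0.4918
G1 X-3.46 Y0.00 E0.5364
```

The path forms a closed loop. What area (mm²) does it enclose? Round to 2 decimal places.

35.96 mm²

Apply the shoelace formula to the sequence of (X, Y) vertices; enclosed area = 35.96 mm².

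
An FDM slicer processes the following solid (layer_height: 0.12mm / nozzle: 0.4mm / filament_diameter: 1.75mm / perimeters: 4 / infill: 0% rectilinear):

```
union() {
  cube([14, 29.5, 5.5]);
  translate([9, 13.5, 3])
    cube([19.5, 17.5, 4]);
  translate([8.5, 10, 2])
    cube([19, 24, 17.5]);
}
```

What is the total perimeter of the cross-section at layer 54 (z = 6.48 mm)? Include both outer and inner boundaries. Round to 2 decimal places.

88.00 mm

At z = 6.48 mm: the cube is not intersected at this z (z outside [0, 5.5]); the 19.5×17.5 cube at (9, 13.5) contributes its full rectangle (perimeter 74.00 mm); the cube at (8.5, 10) (footprint 19×24) is included at this height (perimeter 86.00 mm); Merging all regions: the regions partially overlap (shared area 323.75 mm²), so the edge portions inside another operand are dropped and the merged outline is re-measured after clipping — boundary = 88.00 mm. Overall, the cross-section is a single solid region. Total boundary length (outer) = 88.00 mm.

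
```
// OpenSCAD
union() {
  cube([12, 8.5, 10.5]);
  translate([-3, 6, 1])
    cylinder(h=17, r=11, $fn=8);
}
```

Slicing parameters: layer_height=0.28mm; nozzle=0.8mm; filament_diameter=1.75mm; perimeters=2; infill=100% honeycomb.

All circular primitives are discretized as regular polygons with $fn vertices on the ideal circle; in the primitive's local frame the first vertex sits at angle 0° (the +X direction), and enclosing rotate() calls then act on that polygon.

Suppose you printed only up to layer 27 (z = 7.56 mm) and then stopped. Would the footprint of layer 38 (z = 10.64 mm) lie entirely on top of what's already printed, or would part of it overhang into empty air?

Compare the two slices. At z = 7.56: the 12×8.5 cube contributes its full rectangle (area 102.00 mm²); the r=11 cylinder at (-3, 6) gives a regular 8-gon of circumradius 11 (constant along its height) (area = (8/2)·11.000²·sin(360°/8) = 342.24 mm²); Taking the union: the regions partially overlap — summed areas 444.24 mm² minus the doubly-counted overlap 59.25 mm² gives 384.99 mm² — area = 384.99 mm². At z = 10.64: the cube does not reach this height (z outside [0, 10.5]); the cylinder at (-3, 6): section is a regular 8-gon, circumradius r=11 (area = (8/2)·11.000²·sin(360°/8) = 342.24 mm²); Merging all regions: only the r=11 cylinder at (-3, 6) is present, so the union is just that shape — area = 342.24 mm². Checking containment: the cross-section at z = 10.64 is a subset of the cross-section at z = 7.56.

entirely on top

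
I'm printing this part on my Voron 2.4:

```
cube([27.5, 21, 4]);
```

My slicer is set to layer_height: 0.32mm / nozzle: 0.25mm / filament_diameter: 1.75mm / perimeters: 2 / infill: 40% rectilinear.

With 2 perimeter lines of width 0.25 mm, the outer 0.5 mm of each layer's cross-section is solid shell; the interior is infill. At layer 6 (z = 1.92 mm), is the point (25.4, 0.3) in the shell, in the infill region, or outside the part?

At z = 1.92 mm: the 27.5×21 cube contributes its full rectangle. Overall, the cross-section is a single solid region. The nearest boundary edge runs (0.00, 0.00)→(27.50, 0.00); distance from the point to it = 0.30 mm. The point is inside the cross-section, 0.30 mm from the nearest boundary — within the 0.5 mm shell band (2 × 0.25).

shell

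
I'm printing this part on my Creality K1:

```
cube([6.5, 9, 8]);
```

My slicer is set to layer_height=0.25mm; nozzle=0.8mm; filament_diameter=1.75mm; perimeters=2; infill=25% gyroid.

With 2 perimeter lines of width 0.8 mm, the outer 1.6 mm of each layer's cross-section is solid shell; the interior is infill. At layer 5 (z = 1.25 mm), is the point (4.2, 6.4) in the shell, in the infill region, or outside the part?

At z = 1.25 mm: the cube is present — its section is the full 6.5×9 rectangle. Overall, the cross-section is a single solid region. The nearest boundary edge runs (6.50, 0.00)→(6.50, 9.00); distance from the point to it = 2.30 mm. The point is inside the cross-section and 2.30 mm from the nearest boundary — more than the 1.6 mm shell width (2 × 0.8), so it's in the infill interior.

infill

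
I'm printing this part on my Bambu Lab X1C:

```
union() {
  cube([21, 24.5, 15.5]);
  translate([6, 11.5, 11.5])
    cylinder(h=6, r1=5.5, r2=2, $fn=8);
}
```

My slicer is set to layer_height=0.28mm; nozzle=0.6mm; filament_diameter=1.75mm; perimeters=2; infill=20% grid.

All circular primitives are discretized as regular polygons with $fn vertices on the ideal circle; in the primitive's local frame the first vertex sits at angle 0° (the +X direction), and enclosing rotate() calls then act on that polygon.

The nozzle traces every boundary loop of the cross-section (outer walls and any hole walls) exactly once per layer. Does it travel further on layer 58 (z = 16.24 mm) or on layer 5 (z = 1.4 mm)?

Layer 58 (z = 16.24): the cube is not intersected at this z (z outside [0, 15.5]); the cone at (6, 11.5): at t=0.790 of its height the radius interpolates to r₁+(r₂−r₁)t = 2.735, giving a regular 8-gon of that circumradius (perimeter = 2·8·2.735·sin(180°/8) = 16.75 mm); Merging all regions: only the cone at (6, 11.5) is present, so the union is just that shape — boundary = 16.75 mm. So its perimeter = 16.75 mm. Layer 5 (z = 1.4): the cube (footprint 21×24.5) is included at this height (perimeter 91.00 mm); the cone at (6, 11.5) is absent (z outside [11.5, 17.5]); Merging all regions: only the 21×24.5 cube is present, so the union is just that shape — boundary = 91.00 mm. So its perimeter = 91.00 mm. Layer 5 is larger (91.00 vs 16.75 mm).

layer 5 (z = 1.4 mm)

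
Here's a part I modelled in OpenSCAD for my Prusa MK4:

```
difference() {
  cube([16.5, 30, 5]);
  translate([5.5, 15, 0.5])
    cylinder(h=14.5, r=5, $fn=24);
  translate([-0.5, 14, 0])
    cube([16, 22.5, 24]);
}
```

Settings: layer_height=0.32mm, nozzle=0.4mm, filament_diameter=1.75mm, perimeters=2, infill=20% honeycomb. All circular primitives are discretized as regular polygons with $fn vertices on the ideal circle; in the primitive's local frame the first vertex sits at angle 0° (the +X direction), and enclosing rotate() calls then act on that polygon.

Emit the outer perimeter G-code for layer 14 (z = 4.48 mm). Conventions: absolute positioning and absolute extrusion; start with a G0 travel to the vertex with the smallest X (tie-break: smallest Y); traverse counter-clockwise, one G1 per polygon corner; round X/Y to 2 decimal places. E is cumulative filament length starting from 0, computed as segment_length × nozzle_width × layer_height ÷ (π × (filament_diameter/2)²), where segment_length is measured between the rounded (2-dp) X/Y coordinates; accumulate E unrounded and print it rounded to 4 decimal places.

G0 X0.00 Y0.00 Z4.48
G1 X16.50 Y0.00 E0.8781
G1 X16.50 Y30.00 E2.4746
G1 X15.50 Y30.00 E2.5278
G1 X15.50 Y14.00 E3.3792
G1 X10.37 Y14.00 E3.6522
G1 X10.33 Y13.71 E3.6678
G1 X9.83 Y12.50 E3.7375
G1 X9.04 Y11.46 E3.8070
G1 X8.00 Y10.67 E3.8765
G1 X6.79 Y10.17 E3.9462
G1 X5.50 Y10.00 E4.0154
G1 X4.21 Y10.17 E4.0846
G1 X3.00 Y10.67 E4.1543
G1 X1.96 Y11.46 E4.2238
G1 X1.17 Y12.50 E4.2933
G1 X0.67 Y13.71 E4.3630
G1 X0.63 Y14.00 E4.3786
G1 X0.00 Y14.00 E4.4121
G1 X0.00 Y0.00 E5.1571

At z = 4.48 mm: the 16.5×30 cube contributes its full rectangle; the cylinder at (5.5, 15): section is a regular 24-gon, circumradius r=5; the cube at (-0.5, 14) (footprint 16×22.5) is included at this height; Subtracting the remaining from the first: starting from the 16.5×30 cube, the r=5 cylinder at (5.5, 15) lies wholly inside it (removes its full 77.65 mm² and its 31.33 mm outline becomes a hole wall); the 16×22.5 cube at (-0.5, 14) partially overlaps it — only the 199.31 mm² overlap (of its 360.00 mm²) is removed, clipping the outline — 1 connected region. The outline is a single polygon with 19 vertices. Extrusion per mm of travel: 0.4 × 0.32 / (π × 0.875²) = 0.053216. Accumulating E over each segment gives final E = 5.1571.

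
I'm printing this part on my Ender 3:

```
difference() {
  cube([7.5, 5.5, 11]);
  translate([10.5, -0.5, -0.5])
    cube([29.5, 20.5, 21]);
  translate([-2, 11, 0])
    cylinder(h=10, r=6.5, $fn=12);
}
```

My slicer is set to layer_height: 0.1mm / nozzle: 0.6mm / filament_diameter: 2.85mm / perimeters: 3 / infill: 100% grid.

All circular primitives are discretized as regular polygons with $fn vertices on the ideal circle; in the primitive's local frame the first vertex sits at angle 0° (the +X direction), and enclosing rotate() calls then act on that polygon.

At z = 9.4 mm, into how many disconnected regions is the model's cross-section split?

1

At z = 9.4 mm: the cube is present — its section is the full 7.5×5.5 rectangle; the cube at (10.5, -0.5) is present — its section is the full 29.5×20.5 rectangle; the r=6.5 cylinder at (-2, 11) contributes a regular 12-gon of circumradius 6.5; After the difference (first − rest): starting from the 7.5×5.5 cube, the 29.5×20.5 cube at (10.5, -0.5) misses the remaining region (no effect); the r=6.5 cylinder at (-2, 11) partially overlaps it — only the 0.38 mm² overlap (of its 126.75 mm²) is removed, clipping the outline — 1 connected region. The result has 1 disconnected region.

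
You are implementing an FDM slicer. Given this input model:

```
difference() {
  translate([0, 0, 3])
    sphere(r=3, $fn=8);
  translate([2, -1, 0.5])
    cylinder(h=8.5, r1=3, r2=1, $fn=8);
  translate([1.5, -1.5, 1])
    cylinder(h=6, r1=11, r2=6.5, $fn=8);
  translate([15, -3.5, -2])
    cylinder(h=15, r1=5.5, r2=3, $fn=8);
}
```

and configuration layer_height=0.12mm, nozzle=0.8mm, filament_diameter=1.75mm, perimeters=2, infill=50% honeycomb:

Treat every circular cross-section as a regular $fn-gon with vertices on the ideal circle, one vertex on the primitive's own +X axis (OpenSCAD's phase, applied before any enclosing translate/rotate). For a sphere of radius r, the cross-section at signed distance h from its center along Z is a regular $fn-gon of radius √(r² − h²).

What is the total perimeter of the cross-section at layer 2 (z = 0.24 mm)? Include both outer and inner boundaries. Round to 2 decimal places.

7.20 mm

At z = 0.24 mm: the r=3 sphere slices to a regular 8-gon of circumradius 1.176 (√(r²−h²) with h=2.76 from center) (perimeter = 2·8·1.176·sin(180°/8) = 7.20 mm); the cone at (2, -1) is not intersected at this z (z outside [0.5, 9]); the cone at (1.5, -1.5) is absent (z outside [1, 7]); the cone at (15, -3.5) contributes a regular 8-gon of circumradius 5.127 (interpolated between r1=5.5 and r2=3 at t=0.149) (perimeter = 2·8·5.127·sin(180°/8) = 31.39 mm); Taking the first minus the rest: starting from the r=3 sphere, the cone at (15, -3.5) misses the remaining region (no effect) — boundary = 7.20 mm. Overall, the cross-section is a single solid region. Total boundary length (outer) = 7.20 mm.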